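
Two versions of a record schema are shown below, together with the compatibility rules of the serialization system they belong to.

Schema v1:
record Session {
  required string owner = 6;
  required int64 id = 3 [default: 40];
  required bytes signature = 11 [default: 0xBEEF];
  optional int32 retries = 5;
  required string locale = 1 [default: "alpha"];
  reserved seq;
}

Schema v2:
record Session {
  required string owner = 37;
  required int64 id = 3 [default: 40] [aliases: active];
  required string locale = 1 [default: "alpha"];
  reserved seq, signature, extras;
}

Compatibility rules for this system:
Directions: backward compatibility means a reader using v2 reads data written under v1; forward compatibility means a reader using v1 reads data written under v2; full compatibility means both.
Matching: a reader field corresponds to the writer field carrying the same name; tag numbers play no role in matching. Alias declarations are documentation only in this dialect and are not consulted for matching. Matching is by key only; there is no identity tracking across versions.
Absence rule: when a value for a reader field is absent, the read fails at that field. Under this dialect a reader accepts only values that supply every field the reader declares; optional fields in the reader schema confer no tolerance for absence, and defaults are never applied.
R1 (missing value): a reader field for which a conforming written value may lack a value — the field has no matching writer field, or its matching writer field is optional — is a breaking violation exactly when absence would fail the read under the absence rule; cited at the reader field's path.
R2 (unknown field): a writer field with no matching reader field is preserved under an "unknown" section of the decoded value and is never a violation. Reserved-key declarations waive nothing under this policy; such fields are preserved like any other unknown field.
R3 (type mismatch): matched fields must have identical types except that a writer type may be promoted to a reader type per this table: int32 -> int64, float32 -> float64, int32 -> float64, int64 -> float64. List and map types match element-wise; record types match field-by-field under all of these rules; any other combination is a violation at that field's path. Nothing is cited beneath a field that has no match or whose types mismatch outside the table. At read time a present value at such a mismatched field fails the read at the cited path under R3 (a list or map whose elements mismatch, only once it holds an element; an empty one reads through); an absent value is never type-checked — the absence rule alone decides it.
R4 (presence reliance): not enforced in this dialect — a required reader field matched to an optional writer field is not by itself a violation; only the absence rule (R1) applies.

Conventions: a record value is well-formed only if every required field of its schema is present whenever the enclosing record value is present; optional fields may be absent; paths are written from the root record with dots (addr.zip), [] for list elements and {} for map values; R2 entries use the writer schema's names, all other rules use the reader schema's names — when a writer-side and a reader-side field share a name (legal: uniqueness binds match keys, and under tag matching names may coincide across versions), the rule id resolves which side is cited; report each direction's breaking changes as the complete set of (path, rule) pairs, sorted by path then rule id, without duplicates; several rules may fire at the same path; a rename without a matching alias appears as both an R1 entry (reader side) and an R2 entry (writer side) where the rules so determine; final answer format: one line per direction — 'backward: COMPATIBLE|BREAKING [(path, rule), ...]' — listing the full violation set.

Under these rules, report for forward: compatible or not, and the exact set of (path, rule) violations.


forward: BREAKING [(retries, R1), (signature, R1)]

the writer's type comes first in each Session pair
forward analysis of Session with v1 as reader and v2 as writer:
  owner: paired with writer owner (string -> string; writer required)
  id: paired with writer id (int64 -> int64; writer required)
  no writer field matches reader signature
  no writer field matches reader retries
  locale: paired with writer locale (string -> string; writer required)
  violation R1 at retries
  violation R1 at signature
  => forward: BREAKING (2)
remaining Session differences; none change what is asked:
  removed field retries from record Session -> its effect on Session is confined to the backward direction, not asked
  field owner in record Session: tag 6 changed to 37 -> triggers nothing under Session's printed rules — same verdict


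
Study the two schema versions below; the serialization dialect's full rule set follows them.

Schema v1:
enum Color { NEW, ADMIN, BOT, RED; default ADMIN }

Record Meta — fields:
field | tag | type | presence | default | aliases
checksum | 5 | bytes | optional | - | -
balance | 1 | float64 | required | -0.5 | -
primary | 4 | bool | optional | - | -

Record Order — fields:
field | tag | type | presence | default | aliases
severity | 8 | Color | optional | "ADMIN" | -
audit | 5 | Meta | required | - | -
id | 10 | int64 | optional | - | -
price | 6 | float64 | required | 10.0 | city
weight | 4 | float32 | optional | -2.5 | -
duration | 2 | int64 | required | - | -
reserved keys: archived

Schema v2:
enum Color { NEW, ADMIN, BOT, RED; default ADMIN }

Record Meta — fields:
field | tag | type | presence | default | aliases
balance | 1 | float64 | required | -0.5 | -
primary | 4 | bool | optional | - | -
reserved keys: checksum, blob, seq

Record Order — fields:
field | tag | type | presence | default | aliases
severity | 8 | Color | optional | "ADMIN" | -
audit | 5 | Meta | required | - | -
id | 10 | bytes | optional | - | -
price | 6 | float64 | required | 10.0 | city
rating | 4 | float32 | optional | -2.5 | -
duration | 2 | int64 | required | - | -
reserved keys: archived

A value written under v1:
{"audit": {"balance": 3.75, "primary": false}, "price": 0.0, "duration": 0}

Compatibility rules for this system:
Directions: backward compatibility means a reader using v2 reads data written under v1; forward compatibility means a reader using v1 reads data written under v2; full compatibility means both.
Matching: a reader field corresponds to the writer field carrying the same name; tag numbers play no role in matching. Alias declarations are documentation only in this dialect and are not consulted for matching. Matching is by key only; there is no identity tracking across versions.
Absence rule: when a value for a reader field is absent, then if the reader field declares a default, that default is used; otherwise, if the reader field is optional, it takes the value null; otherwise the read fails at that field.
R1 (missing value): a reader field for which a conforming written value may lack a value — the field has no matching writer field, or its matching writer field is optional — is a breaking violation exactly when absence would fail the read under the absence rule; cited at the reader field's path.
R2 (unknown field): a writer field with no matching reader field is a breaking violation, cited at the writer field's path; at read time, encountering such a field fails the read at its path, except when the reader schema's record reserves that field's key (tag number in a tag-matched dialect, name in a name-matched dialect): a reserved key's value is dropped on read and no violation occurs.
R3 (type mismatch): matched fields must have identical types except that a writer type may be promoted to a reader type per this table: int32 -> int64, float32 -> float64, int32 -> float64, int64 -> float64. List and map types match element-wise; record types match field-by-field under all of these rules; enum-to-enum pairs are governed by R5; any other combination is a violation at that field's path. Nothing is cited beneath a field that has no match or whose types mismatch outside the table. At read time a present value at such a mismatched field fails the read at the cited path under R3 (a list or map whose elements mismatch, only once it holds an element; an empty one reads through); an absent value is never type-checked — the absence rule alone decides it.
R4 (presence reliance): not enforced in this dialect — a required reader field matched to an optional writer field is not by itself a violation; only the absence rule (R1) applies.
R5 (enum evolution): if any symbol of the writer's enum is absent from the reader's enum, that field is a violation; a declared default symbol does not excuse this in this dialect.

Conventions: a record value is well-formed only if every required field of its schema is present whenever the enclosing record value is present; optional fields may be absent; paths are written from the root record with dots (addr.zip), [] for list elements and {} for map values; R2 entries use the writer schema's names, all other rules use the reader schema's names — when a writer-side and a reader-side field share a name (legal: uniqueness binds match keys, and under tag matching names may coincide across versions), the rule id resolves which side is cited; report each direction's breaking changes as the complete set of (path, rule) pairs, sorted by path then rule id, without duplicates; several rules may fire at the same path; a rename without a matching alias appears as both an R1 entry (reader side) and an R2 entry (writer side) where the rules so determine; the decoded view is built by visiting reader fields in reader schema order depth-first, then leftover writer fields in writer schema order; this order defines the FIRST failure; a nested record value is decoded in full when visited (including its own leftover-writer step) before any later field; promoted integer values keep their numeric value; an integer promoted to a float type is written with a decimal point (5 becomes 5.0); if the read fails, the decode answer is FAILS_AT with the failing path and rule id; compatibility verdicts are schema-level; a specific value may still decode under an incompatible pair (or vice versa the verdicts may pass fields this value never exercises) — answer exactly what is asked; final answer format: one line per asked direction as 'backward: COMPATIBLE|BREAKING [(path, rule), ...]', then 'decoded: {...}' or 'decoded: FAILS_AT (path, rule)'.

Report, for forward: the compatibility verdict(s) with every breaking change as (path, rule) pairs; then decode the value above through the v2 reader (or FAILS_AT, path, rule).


each type pair in Order: writer, then reader
forward analysis of Order with v1 as reader and v2 as writer:
  severity: paired with writer severity (Color -> Color; writer optional)
  audit: paired with writer audit (Meta -> Meta; writer required)
  id: paired with writer id (bytes -> int64; writer optional)
  price: paired with writer price (float64 -> float64; writer required)
  weight has no writer counterpart
  duration: paired with writer duration (int64 -> int64; writer required)
  writer field rating has no reader counterpart
  audit.checksum has no writer counterpart
  audit.balance: paired with writer audit.balance (float64 -> float64; writer required)
  audit.primary: paired with writer audit.primary (bool -> bool; writer optional)
  R3 fires at id
  R2 fires at rating
  => forward verdict for Order: BREAKING, 2 violation(s)
decoding the Order value with the v2 reader:
  severity := "ADMIN" (no value, default fills)
  audit.balance := 3.75
  audit.primary := false
  id := null (not supplied -> null)
  price := 0.0
  rating := -2.5 (no value, default fills)
  duration := 0
  => decoded: {"severity": "ADMIN", "audit": {"balance": 3.75, "primary": false}, "id": null, "price": 0.0, "rating": -2.5, "duration": 0}

forward: BREAKING [(id, R3), (rating, R2)]; decoded: {"severity": "ADMIN", "audit": {"balance": 3.75, "primary": false}, "id": null, "price": 0.0, "rating": -2.5, "duration": 0}


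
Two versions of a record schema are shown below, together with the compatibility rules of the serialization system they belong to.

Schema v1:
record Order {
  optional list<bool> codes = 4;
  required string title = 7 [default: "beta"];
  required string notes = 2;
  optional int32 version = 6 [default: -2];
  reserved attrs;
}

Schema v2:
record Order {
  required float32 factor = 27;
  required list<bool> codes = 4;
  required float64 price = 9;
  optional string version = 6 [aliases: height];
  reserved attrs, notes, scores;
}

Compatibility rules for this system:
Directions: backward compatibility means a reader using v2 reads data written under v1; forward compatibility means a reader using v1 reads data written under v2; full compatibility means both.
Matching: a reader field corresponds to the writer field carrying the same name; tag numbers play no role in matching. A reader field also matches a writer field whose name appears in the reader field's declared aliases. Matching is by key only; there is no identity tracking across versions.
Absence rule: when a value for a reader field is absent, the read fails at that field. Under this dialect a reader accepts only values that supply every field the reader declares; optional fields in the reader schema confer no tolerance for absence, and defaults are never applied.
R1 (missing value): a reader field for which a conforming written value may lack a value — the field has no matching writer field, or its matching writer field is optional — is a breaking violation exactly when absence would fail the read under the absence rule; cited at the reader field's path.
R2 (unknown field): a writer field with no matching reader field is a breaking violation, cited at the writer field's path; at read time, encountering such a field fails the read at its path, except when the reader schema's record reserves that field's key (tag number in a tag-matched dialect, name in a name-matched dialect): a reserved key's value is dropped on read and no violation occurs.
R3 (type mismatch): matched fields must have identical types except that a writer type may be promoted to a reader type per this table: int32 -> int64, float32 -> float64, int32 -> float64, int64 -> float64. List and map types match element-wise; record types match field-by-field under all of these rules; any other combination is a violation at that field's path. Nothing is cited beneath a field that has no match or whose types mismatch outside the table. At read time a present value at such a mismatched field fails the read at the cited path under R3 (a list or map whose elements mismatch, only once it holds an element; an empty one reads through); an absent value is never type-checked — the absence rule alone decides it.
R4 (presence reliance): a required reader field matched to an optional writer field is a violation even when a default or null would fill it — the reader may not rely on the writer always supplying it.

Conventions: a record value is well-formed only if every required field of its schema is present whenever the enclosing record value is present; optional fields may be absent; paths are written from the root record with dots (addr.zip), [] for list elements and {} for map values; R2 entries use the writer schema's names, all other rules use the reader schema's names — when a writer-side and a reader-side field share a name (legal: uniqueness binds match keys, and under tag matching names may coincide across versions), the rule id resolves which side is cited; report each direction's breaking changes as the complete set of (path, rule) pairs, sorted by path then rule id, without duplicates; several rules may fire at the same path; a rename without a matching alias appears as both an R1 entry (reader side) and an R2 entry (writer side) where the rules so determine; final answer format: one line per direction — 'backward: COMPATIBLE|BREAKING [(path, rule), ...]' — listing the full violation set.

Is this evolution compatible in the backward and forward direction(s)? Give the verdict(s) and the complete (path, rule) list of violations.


backward: BREAKING [(codes, R1), (codes, R4), (factor, R1), (price, R1), (title, R2), (version, R1), (version, R3)]; forward: BREAKING [(factor, R2), (notes, R1), (price, R2), (title, R1), (version, R1), (version, R3)]

each type pair in Order: writer, then reader
backward analysis of Order with v2 as reader and v1 as writer:
  factor: no writer-side match
  list<bool> -> list<bool>, writer optional: codes aligns to codes
  price: no writer-side match
  int32 -> string, writer optional: version aligns to version
  leftover writer field: title
  leftover writer field: notes
  breaking: (codes, R1)
  breaking: (codes, R4)
  breaking: (factor, R1)
  breaking: (price, R1)
  breaking: (title, R2)
  breaking: (version, R1)
  breaking: (version, R3)
  => backward: BREAKING (7)
forward analysis of Order with v1 as reader and v2 as writer:
  list<bool> -> list<bool>, writer required: codes aligns to codes
  title: no writer-side match
  notes: no writer-side match
  string -> int32, writer optional: version aligns to version
  leftover writer field: factor
  leftover writer field: price
  breaking: (factor, R2)
  breaking: (notes, R1)
  breaking: (price, R2)
  breaking: (title, R1)
  breaking: (version, R1)
  breaking: (version, R3)
  => forward: BREAKING (6)


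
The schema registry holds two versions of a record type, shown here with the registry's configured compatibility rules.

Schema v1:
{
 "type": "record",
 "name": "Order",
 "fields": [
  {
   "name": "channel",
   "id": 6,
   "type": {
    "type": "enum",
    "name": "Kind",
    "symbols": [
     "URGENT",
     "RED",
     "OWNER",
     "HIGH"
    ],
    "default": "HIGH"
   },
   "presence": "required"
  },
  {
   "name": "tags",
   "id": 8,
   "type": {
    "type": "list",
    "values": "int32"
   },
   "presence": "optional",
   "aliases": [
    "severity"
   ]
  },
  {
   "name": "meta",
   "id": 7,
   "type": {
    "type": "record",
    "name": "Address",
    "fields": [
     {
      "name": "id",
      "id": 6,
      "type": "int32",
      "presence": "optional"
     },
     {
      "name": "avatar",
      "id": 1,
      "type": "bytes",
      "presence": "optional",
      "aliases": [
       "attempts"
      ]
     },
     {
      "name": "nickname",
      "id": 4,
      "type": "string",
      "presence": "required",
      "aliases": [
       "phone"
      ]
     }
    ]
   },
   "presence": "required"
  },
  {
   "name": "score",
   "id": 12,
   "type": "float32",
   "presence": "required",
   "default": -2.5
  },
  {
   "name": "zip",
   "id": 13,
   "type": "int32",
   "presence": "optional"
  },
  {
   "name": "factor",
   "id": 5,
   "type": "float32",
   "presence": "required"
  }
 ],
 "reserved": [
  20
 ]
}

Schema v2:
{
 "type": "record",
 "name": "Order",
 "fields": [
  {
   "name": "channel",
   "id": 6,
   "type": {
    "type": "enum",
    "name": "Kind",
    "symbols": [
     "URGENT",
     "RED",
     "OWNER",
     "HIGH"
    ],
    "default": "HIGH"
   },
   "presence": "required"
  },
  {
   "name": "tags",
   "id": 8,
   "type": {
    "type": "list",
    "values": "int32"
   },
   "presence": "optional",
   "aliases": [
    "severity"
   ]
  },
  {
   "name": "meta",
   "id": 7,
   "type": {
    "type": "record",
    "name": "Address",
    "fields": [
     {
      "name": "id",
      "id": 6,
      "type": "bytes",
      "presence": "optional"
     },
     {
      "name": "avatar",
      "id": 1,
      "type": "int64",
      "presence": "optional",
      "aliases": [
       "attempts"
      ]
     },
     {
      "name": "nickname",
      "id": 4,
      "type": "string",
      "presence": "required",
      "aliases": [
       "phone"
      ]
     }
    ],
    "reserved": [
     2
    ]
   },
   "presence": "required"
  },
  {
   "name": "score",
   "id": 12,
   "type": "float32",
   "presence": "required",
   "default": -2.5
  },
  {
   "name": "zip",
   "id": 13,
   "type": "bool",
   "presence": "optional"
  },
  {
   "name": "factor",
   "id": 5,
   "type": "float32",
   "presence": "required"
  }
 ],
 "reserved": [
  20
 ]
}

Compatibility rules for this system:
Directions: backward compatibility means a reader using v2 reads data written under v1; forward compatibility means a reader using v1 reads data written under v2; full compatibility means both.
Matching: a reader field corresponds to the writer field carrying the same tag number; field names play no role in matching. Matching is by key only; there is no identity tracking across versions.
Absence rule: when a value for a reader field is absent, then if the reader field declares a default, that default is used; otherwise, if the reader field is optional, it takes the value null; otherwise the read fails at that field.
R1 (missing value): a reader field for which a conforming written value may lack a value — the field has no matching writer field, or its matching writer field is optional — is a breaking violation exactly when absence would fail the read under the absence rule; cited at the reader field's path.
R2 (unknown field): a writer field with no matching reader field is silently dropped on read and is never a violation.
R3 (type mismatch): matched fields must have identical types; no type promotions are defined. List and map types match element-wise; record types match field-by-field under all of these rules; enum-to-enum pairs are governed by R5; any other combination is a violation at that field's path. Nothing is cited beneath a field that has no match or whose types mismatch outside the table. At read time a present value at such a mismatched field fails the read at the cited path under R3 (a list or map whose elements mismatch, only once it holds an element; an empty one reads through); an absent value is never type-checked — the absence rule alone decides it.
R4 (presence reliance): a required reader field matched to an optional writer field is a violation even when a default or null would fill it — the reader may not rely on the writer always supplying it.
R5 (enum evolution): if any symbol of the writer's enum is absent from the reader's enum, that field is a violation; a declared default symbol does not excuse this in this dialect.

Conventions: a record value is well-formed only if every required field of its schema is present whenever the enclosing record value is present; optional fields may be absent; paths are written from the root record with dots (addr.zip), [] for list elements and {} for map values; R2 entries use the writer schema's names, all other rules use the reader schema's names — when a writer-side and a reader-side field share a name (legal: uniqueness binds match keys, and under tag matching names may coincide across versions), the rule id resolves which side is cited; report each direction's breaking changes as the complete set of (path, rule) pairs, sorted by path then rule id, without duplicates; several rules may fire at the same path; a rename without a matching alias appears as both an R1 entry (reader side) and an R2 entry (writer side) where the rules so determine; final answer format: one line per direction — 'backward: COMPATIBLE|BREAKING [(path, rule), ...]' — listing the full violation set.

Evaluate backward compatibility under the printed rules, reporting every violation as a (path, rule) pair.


each type pair in Order: writer, then reader
backward for Order (reader v2, writer v1):
  channel <- channel (Kind -> Kind, writer required)
  tags <- tags (list<int32> -> list<int32>, writer optional)
  meta <- meta (Address -> Address, writer required)
  score <- score (float32 -> float32, writer required)
  zip <- zip (int32 -> bool, writer optional)
  factor <- factor (float32 -> float32, writer required)
  meta.id <- meta.id (int32 -> bytes, writer optional)
  meta.avatar <- meta.avatar (bytes -> int64, writer optional)
  meta.nickname <- meta.nickname (string -> string, writer required)
  violation R3 at meta.avatar
  violation R3 at meta.id
  violation R3 at zip
  => backward: BREAKING (3)

backward: BREAKING [(meta.avatar, R3), (meta.id, R3), (zip, R3)]


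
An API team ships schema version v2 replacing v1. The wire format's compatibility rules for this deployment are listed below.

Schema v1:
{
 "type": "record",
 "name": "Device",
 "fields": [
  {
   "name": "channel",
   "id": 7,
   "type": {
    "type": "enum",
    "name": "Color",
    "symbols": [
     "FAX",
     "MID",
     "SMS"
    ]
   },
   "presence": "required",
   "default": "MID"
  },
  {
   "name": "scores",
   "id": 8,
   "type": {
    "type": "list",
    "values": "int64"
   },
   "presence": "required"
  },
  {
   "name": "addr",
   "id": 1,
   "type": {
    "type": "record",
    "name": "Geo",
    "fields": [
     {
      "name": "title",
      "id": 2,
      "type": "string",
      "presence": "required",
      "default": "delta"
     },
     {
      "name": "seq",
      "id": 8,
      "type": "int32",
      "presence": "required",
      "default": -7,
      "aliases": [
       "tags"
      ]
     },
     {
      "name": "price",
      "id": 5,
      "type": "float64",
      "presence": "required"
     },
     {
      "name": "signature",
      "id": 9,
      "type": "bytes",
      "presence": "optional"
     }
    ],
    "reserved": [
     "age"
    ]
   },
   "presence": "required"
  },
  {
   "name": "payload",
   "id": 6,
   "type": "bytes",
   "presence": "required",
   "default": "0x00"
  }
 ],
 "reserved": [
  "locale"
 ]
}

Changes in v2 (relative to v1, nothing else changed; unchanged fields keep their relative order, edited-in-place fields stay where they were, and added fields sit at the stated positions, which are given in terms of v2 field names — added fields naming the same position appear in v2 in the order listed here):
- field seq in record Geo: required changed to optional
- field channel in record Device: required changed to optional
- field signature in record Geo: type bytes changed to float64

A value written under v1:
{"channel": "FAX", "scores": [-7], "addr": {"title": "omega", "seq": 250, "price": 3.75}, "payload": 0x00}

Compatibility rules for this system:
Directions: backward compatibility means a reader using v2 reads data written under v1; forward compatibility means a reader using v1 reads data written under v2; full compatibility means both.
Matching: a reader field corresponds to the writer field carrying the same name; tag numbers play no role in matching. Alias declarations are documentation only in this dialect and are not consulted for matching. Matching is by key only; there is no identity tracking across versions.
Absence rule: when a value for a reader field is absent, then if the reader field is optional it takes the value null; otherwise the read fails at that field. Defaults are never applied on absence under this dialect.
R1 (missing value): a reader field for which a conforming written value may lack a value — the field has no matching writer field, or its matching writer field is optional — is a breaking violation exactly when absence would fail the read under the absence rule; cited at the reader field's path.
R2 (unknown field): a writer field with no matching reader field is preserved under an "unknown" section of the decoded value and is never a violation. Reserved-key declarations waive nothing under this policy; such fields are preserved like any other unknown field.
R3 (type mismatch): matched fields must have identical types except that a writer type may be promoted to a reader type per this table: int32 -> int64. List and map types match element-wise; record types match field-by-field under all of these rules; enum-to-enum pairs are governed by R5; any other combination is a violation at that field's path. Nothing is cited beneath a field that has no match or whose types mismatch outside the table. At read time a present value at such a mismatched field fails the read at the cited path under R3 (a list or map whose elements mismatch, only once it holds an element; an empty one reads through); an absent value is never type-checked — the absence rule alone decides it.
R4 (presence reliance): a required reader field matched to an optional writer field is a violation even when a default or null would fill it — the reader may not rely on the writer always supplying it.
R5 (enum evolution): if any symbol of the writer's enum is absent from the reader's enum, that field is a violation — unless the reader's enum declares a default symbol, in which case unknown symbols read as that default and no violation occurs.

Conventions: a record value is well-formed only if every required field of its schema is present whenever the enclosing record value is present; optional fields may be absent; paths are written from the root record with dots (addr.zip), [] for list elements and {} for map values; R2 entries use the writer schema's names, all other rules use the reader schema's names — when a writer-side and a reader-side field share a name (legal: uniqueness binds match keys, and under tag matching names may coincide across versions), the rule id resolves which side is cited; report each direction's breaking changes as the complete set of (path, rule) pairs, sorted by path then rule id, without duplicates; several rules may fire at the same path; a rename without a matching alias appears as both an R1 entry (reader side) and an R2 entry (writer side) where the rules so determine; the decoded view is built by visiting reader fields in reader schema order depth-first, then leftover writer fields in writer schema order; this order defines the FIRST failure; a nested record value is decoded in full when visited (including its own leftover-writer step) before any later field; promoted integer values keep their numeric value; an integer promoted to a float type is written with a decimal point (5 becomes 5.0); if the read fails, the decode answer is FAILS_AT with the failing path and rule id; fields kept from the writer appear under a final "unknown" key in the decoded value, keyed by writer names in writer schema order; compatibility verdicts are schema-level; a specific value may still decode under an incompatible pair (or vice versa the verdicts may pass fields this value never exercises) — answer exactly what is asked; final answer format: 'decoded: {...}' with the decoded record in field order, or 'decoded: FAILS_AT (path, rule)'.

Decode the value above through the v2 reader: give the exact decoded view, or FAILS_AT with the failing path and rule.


in Device below, arrows point writer -> reader
decode (reader v2):
  channel := "FAX"
  scores := [-7]
  addr.title := "omega"
  addr.seq := 250
  addr.price := 3.75
  addr.signature := null (not supplied -> null)
  payload := 0x00
  => decoded: {"channel": "FAX", "scores": [-7], "addr": {"title": "omega", "seq": 250, "price": 3.75, "signature": null}, "payload": 0x00}
ruling out the remaining Device differences:
  field seq in record Geo: required changed to optional -> shifts the Device verdicts, not this decode
  field channel in record Device: required changed to optional -> shifts the Device verdicts, not this decode
  field signature in record Geo: type bytes changed to float64 -> shifts the Device verdicts, not this decode

decoded: {"channel": "FAX", "scores": [-7], "addr": {"title": "omega", "seq": 250, "price": 3.75, "signature": null}, "payload": 0x00}


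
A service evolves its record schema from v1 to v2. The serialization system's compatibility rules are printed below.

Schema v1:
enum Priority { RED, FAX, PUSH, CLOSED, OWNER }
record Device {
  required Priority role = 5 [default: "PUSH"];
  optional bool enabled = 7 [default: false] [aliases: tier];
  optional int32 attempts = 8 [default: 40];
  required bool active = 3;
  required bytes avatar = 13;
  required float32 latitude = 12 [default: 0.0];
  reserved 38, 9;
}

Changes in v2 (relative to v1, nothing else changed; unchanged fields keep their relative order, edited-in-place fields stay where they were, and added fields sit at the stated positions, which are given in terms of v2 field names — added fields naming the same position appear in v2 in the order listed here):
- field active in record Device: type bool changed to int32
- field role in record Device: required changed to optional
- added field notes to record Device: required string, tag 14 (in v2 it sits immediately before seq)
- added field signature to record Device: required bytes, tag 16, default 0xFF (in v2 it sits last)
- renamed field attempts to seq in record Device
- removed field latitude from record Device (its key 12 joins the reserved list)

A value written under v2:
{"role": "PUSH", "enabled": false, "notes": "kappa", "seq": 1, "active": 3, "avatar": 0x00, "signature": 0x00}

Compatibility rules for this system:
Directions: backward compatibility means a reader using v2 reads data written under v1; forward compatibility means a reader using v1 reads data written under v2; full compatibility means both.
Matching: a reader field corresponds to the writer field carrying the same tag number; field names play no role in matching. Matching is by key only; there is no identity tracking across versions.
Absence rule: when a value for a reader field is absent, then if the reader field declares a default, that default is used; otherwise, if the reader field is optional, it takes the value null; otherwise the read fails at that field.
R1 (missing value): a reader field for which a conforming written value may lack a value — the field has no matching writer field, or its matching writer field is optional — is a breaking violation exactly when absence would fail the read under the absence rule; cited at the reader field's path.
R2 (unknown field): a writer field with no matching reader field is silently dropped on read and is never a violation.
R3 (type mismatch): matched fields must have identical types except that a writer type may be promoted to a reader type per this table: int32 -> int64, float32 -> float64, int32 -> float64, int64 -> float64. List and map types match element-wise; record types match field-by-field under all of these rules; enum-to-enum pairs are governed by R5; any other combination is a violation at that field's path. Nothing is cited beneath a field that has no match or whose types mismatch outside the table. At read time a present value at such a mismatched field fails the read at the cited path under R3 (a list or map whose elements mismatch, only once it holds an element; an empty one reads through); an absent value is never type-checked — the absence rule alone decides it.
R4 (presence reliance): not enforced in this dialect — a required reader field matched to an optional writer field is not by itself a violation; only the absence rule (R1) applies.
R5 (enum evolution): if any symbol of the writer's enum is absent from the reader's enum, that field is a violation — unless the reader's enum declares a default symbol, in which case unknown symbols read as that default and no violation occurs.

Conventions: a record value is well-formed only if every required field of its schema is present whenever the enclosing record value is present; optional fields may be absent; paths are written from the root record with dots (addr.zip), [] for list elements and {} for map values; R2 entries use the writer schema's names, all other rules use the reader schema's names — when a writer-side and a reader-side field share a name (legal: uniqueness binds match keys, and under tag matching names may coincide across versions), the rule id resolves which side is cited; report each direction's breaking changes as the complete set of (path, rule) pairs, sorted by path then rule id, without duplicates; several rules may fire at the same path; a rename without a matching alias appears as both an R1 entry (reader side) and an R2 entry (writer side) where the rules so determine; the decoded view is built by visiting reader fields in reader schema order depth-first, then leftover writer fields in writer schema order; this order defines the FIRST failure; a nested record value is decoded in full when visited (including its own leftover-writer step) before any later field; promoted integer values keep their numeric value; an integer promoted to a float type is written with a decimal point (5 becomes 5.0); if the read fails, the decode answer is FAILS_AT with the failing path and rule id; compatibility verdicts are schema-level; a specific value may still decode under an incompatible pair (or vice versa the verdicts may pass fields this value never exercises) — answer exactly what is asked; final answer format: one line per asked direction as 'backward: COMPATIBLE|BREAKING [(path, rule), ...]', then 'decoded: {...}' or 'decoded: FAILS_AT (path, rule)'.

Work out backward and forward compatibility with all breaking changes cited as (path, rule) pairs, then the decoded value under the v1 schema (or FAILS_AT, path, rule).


arrows below run writer -> reader for Device
backward for Device (reader v2, writer v1):
  role <- role (Priority -> Priority, writer required)
  enabled <- enabled (bool -> bool, writer optional)
  no writer field matches reader notes
  seq <- attempts (int32 -> int32, writer optional)
  active <- active (bool -> int32, writer required)
  avatar <- avatar (bytes -> bytes, writer required)
  no writer field matches reader signature
  leftover writer field: latitude
  rule R3 violated at active
  rule R1 violated at notes
  => backward verdict for Device: BREAKING, 2 violation(s)
forward for Device (reader v1, writer v2):
  role <- role (Priority -> Priority, writer optional)
  enabled <- enabled (bool -> bool, writer optional)
  attempts <- seq (int32 -> int32, writer optional)
  active <- active (int32 -> bool, writer required)
  avatar <- avatar (bytes -> bytes, writer required)
  no writer field matches reader latitude
  leftover writer field: notes
  leftover writer field: signature
  rule R3 violated at active
  => forward verdict for Device: BREAKING, 1 violation(s)
decode (reader v1):
  role := "PUSH"
  enabled := false
  attempts := 1 (from writer seq)
  read fails at active under R3
  => FAILS_AT (active, R3)

backward: BREAKING [(active, R3), (notes, R1)]; forward: BREAKING [(active, R3)]; decoded: FAILS_AT (active, R3)


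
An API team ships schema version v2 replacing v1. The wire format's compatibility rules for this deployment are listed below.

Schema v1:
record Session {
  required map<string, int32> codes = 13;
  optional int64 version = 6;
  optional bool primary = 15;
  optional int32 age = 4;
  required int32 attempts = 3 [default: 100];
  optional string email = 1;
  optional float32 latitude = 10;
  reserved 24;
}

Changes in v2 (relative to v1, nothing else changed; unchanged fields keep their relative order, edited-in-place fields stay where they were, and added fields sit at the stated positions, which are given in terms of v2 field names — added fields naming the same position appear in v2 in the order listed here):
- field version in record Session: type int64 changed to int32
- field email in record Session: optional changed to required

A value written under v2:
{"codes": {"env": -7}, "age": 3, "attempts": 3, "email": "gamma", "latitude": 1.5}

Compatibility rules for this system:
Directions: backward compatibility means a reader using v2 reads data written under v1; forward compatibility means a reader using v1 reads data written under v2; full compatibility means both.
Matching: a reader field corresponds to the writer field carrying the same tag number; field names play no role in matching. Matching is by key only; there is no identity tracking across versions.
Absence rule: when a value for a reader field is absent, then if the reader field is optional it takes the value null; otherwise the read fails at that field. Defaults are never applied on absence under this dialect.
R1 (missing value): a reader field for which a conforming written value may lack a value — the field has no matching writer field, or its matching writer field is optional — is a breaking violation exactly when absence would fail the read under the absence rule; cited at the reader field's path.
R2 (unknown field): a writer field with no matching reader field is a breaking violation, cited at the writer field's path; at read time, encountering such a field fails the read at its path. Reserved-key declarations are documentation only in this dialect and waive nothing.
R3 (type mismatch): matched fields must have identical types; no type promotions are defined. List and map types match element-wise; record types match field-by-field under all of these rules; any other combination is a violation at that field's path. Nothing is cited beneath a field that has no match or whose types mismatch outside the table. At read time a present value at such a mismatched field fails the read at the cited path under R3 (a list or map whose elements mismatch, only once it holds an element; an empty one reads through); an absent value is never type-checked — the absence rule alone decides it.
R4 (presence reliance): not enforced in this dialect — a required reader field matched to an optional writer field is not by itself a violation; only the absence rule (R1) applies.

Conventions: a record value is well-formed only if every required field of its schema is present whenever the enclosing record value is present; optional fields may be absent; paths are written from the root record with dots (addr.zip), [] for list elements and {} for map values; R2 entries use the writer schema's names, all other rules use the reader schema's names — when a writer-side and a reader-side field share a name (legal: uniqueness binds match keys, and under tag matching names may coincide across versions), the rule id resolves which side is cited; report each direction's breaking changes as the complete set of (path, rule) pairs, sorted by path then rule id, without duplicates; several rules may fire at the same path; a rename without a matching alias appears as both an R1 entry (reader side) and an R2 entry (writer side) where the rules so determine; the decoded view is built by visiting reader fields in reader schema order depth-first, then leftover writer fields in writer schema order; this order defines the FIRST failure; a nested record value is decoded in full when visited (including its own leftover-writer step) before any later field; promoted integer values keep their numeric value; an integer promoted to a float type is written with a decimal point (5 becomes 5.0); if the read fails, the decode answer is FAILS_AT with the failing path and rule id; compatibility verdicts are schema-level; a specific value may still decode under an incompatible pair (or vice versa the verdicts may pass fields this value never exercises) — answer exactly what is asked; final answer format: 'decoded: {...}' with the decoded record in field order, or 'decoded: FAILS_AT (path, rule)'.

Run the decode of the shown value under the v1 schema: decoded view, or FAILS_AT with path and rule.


decoded: {"codes": {"env": -7}, "version": null, "primary": null, "age": 3, "attempts": 3, "email": "gamma", "latitude": 1.5}

in Session below, arrows point writer -> reader
decode (reader v1):
  codes := {"env": -7}
  version := null (missing; optional => null)
  primary := null (missing; optional => null)
  age := 3
  attempts := 3
  email := "gamma"
  latitude := 1.5
  => decoded: {"codes": {"env": -7}, "version": null, "primary": null, "age": 3, "attempts": 3, "email": "gamma", "latitude": 1.5}
checking off the Session differences that do not matter here:
  field version in record Session: type int64 changed to int32 -> matters for Session compatibility verdicts, not for this value's decode
  field email in record Session: optional changed to required -> matters for Session compatibility verdicts, not for this value's decode
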